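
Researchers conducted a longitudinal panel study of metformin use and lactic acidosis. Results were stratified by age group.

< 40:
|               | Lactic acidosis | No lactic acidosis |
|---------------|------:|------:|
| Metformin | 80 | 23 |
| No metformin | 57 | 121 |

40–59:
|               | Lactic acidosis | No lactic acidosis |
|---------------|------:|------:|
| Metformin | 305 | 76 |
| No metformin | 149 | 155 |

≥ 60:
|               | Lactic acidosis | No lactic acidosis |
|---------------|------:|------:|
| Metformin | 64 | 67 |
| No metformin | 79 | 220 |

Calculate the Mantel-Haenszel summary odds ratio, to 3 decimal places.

4.065

OR_MH = Σ(aᵢdᵢ/nᵢ) / Σ(bᵢcᵢ/nᵢ), where nᵢ is the stratum total.
Stratum 1 (< 40): n = 281; a·d/n = 80·121/281 = 34.4484; b·c/n = 23·57/281 = 4.6655
Stratum 2 (40–59): n = 685; a·d/n = 305·155/685 = 69.0146; b·c/n = 76·149/685 = 16.5314
Stratum 3 (≥ 60): n = 430; a·d/n = 64·220/430 = 32.7442; b·c/n = 67·79/430 = 12.3093
OR_MH = (34.4484 + 69.0146 + 32.7442) / (4.6655 + 16.5314 + 12.3093) = 136.2072 / 33.5062 = 4.06514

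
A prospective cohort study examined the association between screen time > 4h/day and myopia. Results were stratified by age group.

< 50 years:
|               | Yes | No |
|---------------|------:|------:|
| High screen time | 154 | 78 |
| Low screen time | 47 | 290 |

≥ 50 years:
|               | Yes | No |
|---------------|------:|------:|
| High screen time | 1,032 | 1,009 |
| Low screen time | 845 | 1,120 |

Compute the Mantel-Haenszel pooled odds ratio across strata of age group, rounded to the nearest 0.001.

OR_MH = Σ(aᵢdᵢ/nᵢ) / Σ(bᵢcᵢ/nᵢ), where nᵢ is the stratum total.
Stratum 1 (< 50 years): n = 569; a·d/n = 154·290/569 = 78.4886; b·c/n = 78·47/569 = 6.4429
Stratum 2 (≥ 50 years): n = 4006; a·d/n = 1032·1120/4006 = 288.5272; b·c/n = 1009·845/4006 = 212.8320
OR_MH = (78.4886 + 288.5272) / (6.4429 + 212.8320) = 367.0158 / 219.2749 = 1.67377

1.674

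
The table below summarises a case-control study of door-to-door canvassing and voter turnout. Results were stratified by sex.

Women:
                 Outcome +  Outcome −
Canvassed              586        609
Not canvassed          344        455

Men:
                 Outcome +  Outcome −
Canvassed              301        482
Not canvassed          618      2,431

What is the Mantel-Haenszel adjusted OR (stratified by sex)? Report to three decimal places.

OR_MH = Σ(aᵢdᵢ/nᵢ) / Σ(bᵢcᵢ/nᵢ), where nᵢ is the stratum total.
Stratum 1 (Women): n = 1994; a·d/n = 586·455/1994 = 133.7161; b·c/n = 609·344/1994 = 105.0632
Stratum 2 (Men): n = 3832; a·d/n = 301·2431/3832 = 190.9528; b·c/n = 482·618/3832 = 77.7338
OR_MH = (133.7161 + 190.9528) / (105.0632 + 77.7338) = 324.6689 / 182.7970 = 1.77612

1.776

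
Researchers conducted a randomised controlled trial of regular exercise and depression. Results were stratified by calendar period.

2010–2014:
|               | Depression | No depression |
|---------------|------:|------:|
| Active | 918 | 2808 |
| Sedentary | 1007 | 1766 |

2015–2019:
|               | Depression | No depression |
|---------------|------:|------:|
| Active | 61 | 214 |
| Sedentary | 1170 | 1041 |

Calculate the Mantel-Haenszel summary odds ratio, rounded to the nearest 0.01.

OR_MH = Σ(aᵢdᵢ/nᵢ) / Σ(bᵢcᵢ/nᵢ), where nᵢ is the stratum total.
Stratum 1 (2010–2014): n = 6499; a·d/n = 918·1766/6499 = 249.4519; b·c/n = 2808·1007/6499 = 435.0909
Stratum 2 (2015–2019): n = 2486; a·d/n = 61·1041/2486 = 25.5434; b·c/n = 214·1170/2486 = 100.7160
OR_MH = (249.4519 + 25.5434) / (435.0909 + 100.7160) = 274.9954 / 535.8069 = 0.51324

0.51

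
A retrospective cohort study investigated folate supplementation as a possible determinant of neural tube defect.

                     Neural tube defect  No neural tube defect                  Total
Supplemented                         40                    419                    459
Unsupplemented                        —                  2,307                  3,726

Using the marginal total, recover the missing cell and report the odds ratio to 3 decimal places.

0.155

The missing cell is in the unexposed row: 3726 − 2307 = 1419.
So a = 40, b = 419, c = 1419, d = 2307.
OR = (a·d)/(b·c) = (40 × 2307) / (419 × 1419) = 92280 / 594561 = 0.15521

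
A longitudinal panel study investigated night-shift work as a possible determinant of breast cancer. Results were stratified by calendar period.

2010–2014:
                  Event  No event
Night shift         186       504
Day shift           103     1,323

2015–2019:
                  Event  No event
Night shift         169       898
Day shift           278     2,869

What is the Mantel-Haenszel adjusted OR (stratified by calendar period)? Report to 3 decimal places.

2.762

OR_MH = Σ(aᵢdᵢ/nᵢ) / Σ(bᵢcᵢ/nᵢ), where nᵢ is the stratum total.
Stratum 1 (2010–2014): n = 2116; a·d/n = 186·1323/2116 = 116.2940; b·c/n = 504·103/2116 = 24.5331
Stratum 2 (2015–2019): n = 4214; a·d/n = 169·2869/4214 = 115.0596; b·c/n = 898·278/4214 = 59.2416
OR_MH = (116.2940 + 115.0596) / (24.5331 + 59.2416) = 231.3535 / 83.7747 = 2.76162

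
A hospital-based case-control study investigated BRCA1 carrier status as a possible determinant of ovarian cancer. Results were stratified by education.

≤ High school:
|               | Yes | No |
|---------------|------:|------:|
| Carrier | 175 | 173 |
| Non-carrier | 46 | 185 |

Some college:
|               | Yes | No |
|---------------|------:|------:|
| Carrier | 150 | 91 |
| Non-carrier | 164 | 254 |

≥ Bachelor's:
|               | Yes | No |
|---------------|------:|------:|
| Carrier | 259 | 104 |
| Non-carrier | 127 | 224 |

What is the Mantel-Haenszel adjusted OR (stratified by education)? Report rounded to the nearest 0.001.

OR_MH = Σ(aᵢdᵢ/nᵢ) / Σ(bᵢcᵢ/nᵢ), where nᵢ is the stratum total.
Stratum 1 (≤ High school): n = 579; a·d/n = 175·185/579 = 55.9154; b·c/n = 173·46/579 = 13.7444
Stratum 2 (Some college): n = 659; a·d/n = 150·254/659 = 57.8149; b·c/n = 91·164/659 = 22.6464
Stratum 3 (≥ Bachelor's): n = 714; a·d/n = 259·224/714 = 81.2549; b·c/n = 104·127/714 = 18.4986
OR_MH = (55.9154 + 57.8149 + 81.2549) / (13.7444 + 22.6464 + 18.4986) = 194.9851 / 54.8894 = 3.55233

3.552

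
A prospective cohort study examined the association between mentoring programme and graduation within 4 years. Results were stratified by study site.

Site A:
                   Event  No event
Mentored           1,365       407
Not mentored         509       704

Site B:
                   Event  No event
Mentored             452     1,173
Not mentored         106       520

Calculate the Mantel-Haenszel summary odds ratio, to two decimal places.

OR_MH = Σ(aᵢdᵢ/nᵢ) / Σ(bᵢcᵢ/nᵢ), where nᵢ is the stratum total.
Stratum 1 (Site A): n = 2985; a·d/n = 1365·704/2985 = 321.9296; b·c/n = 407·509/2985 = 69.4013
Stratum 2 (Site B): n = 2251; a·d/n = 452·520/2251 = 104.4158; b·c/n = 1173·106/2251 = 55.2368
OR_MH = (321.9296 + 104.4158) / (69.4013 + 55.2368) = 426.3455 / 124.6381 = 3.42067

3.42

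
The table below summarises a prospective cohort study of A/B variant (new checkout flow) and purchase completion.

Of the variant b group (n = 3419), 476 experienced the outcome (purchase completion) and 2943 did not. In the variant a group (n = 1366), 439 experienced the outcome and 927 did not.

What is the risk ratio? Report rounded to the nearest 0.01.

0.43

From the description: a = 476, b = 2943, c = 439, d = 927.
Risk in exposed = 476/3419 = 0.13922; risk in unexposed = 439/1366 = 0.32138.
RR = 0.13922 / 0.32138 = 0.43321
The risk is 57% lower among the exposed than among the unexposed.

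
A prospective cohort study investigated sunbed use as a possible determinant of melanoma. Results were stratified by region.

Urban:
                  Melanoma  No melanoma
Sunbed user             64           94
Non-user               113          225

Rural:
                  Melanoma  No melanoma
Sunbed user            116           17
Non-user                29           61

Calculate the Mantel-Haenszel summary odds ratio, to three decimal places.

2.572

OR_MH = Σ(aᵢdᵢ/nᵢ) / Σ(bᵢcᵢ/nᵢ), where nᵢ is the stratum total.
Stratum 1 (Urban): n = 496; a·d/n = 64·225/496 = 29.0323; b·c/n = 94·113/496 = 21.4153
Stratum 2 (Rural): n = 223; a·d/n = 116·61/223 = 31.7309; b·c/n = 17·29/223 = 2.2108
OR_MH = (29.0323 + 31.7309) / (21.4153 + 2.2108) = 60.7632 / 23.6261 = 2.57187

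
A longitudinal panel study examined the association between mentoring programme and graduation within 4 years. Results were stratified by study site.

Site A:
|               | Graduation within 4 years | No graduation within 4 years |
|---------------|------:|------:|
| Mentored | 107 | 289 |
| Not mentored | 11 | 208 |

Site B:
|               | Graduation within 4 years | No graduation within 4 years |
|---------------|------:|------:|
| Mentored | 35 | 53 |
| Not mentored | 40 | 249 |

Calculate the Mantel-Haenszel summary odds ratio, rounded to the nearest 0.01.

OR_MH = Σ(aᵢdᵢ/nᵢ) / Σ(bᵢcᵢ/nᵢ), where nᵢ is the stratum total.
Stratum 1 (Site A): n = 615; a·d/n = 107·208/615 = 36.1886; b·c/n = 289·11/615 = 5.1691
Stratum 2 (Site B): n = 377; a·d/n = 35·249/377 = 23.1167; b·c/n = 53·40/377 = 5.6233
OR_MH = (36.1886 + 23.1167) / (5.1691 + 5.6233) = 59.3053 / 10.7924 = 5.49508

5.50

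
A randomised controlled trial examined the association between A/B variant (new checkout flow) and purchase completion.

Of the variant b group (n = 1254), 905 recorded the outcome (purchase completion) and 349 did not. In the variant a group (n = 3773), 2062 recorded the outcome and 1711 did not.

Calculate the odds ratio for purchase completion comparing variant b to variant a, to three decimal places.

From the description: a = 905, b = 349, c = 2062, d = 1711.
OR = (a·d)/(b·c) = (905 × 1711) / (349 × 2062) = 1548455 / 719638 = 2.15171
The odds of purchase completion are about 2.15 times as high in the variant b group.

2.152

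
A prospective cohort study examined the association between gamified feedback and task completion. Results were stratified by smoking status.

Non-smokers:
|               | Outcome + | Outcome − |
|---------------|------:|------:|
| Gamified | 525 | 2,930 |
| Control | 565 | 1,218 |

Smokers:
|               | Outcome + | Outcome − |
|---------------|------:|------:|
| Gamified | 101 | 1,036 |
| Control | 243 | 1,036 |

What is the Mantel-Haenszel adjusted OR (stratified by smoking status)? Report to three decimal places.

OR_MH = Σ(aᵢdᵢ/nᵢ) / Σ(bᵢcᵢ/nᵢ), where nᵢ is the stratum total.
Stratum 1 (Non-smokers): n = 5238; a·d/n = 525·1218/5238 = 122.0790; b·c/n = 2930·565/5238 = 316.0462
Stratum 2 (Smokers): n = 2416; a·d/n = 101·1036/2416 = 43.3096; b·c/n = 1036·243/2416 = 104.2003
OR_MH = (122.0790 + 43.3096) / (316.0462 + 104.2003) = 165.3886 / 420.2465 = 0.39355

0.394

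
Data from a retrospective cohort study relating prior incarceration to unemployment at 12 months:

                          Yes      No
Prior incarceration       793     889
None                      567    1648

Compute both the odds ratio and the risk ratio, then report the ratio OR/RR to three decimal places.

1.408

Cells: a = 793, b = 889, c = 567, d = 1648.
OR = (793·1648)/(889·567) = 1306864/504063 = 2.59266
Risk in exposed = 793/1682 = 0.47146; risk in unexposed = 567/2215 = 0.25598; RR = 1.84178
OR/RR = 2.59266 / 1.84178 = 1.40769
The outcome is not rare, so the OR lies further from 1 than the RR.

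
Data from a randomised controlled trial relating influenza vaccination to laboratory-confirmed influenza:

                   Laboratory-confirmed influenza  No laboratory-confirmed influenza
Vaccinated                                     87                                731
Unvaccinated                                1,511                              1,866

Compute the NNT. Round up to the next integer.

3

Risk in treated group = 87/818 = 0.10636; risk in control = 1511/3377 = 0.44744.
Absolute risk reduction = 0.44744 − 0.10636 = 0.34108
NNT = 1 / ARR = 1 / 0.34108 = 2.932 → round up → 3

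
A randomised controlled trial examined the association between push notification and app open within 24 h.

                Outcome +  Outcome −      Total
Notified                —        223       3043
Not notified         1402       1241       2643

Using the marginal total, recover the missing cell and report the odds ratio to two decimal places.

11.19

The missing cell is in the exposed row: 3043 − 223 = 2820.
So a = 2820, b = 223, c = 1402, d = 1241.
OR = (a·d)/(b·c) = (2820 × 1241) / (223 × 1402) = 3499620 / 312646 = 11.19355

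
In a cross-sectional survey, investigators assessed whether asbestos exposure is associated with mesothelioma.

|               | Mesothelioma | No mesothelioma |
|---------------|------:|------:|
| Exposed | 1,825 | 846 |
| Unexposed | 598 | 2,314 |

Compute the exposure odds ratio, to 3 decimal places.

Cells: a = 1825, b = 846, c = 598, d = 2314.
OR = (a·d)/(b·c) = (1825 × 2314) / (846 × 598) = 4223050 / 505908 = 8.34747
The odds of mesothelioma are about 8.35 times as high in the exposed group.

8.347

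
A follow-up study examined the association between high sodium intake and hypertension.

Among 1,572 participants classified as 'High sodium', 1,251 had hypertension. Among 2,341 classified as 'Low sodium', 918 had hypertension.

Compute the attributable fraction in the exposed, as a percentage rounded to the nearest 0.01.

50.72

From the description: a = 1251, b = 321, c = 918, d = 1423.
Risk in exposed = 1251/1572 = 0.79580; risk in unexposed = 918/2341 = 0.39214.
RR = 0.79580/0.39214 = 2.02938
AR% = (RR − 1)/RR × 100 = (2.02938 − 1)/2.02938 × 100 = 50.7239%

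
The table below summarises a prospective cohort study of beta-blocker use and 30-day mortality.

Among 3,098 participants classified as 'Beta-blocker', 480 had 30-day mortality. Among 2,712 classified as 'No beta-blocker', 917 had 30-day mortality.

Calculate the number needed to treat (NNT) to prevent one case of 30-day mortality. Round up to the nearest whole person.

Risk in treated group = 480/3098 = 0.15494; risk in control = 917/2712 = 0.33813.
Absolute risk reduction = 0.33813 − 0.15494 = 0.18319
NNT = 1 / ARR = 1 / 0.18319 = 5.459 → round up → 6

6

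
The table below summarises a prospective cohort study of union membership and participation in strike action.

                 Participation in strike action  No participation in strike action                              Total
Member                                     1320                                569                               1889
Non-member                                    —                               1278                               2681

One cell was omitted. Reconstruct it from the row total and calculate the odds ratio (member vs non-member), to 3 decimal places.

2.113

The missing cell is in the unexposed row: 2681 − 1278 = 1403.
So a = 1320, b = 569, c = 1403, d = 1278.
OR = (a·d)/(b·c) = (1320 × 1278) / (569 × 1403) = 1686960 / 798307 = 2.11317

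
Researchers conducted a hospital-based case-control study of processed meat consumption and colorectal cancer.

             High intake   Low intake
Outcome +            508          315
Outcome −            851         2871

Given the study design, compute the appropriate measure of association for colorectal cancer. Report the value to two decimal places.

5.44

Reading the table with exposure as columns: a = 508 (High intake, case), b = 851 (High intake, non-case), c = 315 (Low intake, case), d = 2871.
This is a hospital-based case-control study: participants were sampled on outcome status, so risks in the source population cannot be estimated directly — relative risk is not valid here. The odds ratio is the appropriate measure.
OR = (a·d)/(b·c) = (508 × 2871) / (851 × 315) = 1458468 / 268065 = 5.44073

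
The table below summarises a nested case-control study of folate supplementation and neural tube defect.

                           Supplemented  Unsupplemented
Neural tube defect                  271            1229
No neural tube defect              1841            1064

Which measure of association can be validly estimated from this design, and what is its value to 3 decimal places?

0.127

Reading the table with exposure as columns: a = 271 (Supplemented, case), b = 1841 (Supplemented, non-case), c = 1229 (Unsupplemented, case), d = 1064.
This is a nested case-control study: participants were sampled on outcome status, so risks in the source population cannot be estimated directly — relative risk is not valid here. The odds ratio is the appropriate measure.
OR = (a·d)/(b·c) = (271 × 1064) / (1841 × 1229) = 288344 / 2262589 = 0.12744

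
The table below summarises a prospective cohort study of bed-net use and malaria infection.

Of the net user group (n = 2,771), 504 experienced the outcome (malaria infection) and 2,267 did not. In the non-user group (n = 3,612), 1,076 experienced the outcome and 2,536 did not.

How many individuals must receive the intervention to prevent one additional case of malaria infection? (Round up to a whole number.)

Risk in treated group = 504/2771 = 0.18188; risk in control = 1076/3612 = 0.29790.
Absolute risk reduction = 0.29790 − 0.18188 = 0.11601
NNT = 1 / ARR = 1 / 0.11601 = 8.620 → round up → 9

9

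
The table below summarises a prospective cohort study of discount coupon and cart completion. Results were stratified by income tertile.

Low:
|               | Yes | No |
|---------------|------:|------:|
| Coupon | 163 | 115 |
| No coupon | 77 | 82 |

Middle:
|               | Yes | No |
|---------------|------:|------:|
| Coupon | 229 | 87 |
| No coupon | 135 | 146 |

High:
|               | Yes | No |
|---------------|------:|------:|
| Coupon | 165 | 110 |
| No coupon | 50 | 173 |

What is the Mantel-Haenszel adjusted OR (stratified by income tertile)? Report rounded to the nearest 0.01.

OR_MH = Σ(aᵢdᵢ/nᵢ) / Σ(bᵢcᵢ/nᵢ), where nᵢ is the stratum total.
Stratum 1 (Low): n = 437; a·d/n = 163·82/437 = 30.5858; b·c/n = 115·77/437 = 20.2632
Stratum 2 (Middle): n = 597; a·d/n = 229·146/597 = 56.0034; b·c/n = 87·135/597 = 19.6734
Stratum 3 (High): n = 498; a·d/n = 165·173/498 = 57.3193; b·c/n = 110·50/498 = 11.0442
OR_MH = (30.5858 + 56.0034 + 57.3193) / (20.2632 + 19.6734 + 11.0442) = 143.9084 / 50.9807 = 2.82280

2.82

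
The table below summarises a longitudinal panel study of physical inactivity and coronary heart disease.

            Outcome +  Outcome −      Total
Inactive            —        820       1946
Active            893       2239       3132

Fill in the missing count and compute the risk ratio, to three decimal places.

2.029

The missing cell is in the exposed row: 1946 − 820 = 1126.
So a = 1126, b = 820, c = 893, d = 2239.
RR = [a/(a+b)] / [c/(c+d)] = (1126/1946) / (893/3132) = 0.57862/0.28512 = 2.02939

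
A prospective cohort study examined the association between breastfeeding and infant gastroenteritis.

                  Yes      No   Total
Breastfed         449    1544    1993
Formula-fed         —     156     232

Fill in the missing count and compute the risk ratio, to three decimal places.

0.688

The missing cell is in the unexposed row: 232 − 156 = 76.
So a = 449, b = 1544, c = 76, d = 156.
RR = [a/(a+b)] / [c/(c+d)] = (449/1993) / (76/232) = 0.22529/0.32759 = 0.68772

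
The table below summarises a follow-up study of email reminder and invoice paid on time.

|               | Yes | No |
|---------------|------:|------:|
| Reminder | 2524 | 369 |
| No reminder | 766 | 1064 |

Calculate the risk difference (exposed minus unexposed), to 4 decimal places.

0.4539

Cells: a = 2524, b = 369, c = 766, d = 1064.
Risk in exposed = 2524/2893 = 0.872451; risk in unexposed = 766/1830 = 0.418579.
Risk difference = 0.872451 − 0.418579 = 0.453872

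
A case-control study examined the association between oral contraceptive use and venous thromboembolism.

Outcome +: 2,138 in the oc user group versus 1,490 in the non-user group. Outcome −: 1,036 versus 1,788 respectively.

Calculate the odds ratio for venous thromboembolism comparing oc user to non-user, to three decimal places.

From the description: a = 2138, b = 1036, c = 1490, d = 1788.
OR = (a·d)/(b·c) = (2138 × 1788) / (1036 × 1490) = 3822744 / 1543640 = 2.47645
The odds of venous thromboembolism are about 2.48 times as high in the oc user group.

2.476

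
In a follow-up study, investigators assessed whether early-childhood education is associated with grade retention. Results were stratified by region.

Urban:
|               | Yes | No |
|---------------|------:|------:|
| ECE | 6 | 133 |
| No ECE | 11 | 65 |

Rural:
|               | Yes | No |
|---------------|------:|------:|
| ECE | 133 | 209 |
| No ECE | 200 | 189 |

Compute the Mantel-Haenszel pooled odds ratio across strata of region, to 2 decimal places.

0.57

OR_MH = Σ(aᵢdᵢ/nᵢ) / Σ(bᵢcᵢ/nᵢ), where nᵢ is the stratum total.
Stratum 1 (Urban): n = 215; a·d/n = 6·65/215 = 1.8140; b·c/n = 133·11/215 = 6.8047
Stratum 2 (Rural): n = 731; a·d/n = 133·189/731 = 34.3871; b·c/n = 209·200/731 = 57.1819
OR_MH = (1.8140 + 34.3871) / (6.8047 + 57.1819) = 36.2011 / 63.9866 = 0.56576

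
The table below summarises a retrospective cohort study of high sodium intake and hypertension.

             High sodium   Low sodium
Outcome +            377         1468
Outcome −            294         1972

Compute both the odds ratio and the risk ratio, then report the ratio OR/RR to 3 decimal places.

Reading the table with exposure as columns: a = 377 (High sodium, case), b = 294 (High sodium, non-case), c = 1468 (Low sodium, case), d = 1972.
OR = (377·1972)/(294·1468) = 743444/431592 = 1.72256
Risk in exposed = 377/671 = 0.56185; risk in unexposed = 1468/3440 = 0.42674; RR = 1.31659
OR/RR = 1.72256 / 1.31659 = 1.30835
The outcome is not rare, so the OR lies further from 1 than the RR.

1.308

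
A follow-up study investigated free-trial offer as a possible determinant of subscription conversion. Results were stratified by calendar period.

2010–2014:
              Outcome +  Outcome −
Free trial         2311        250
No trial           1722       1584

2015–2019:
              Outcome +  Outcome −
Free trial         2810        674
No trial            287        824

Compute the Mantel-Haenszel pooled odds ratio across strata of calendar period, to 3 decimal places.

9.767

OR_MH = Σ(aᵢdᵢ/nᵢ) / Σ(bᵢcᵢ/nᵢ), where nᵢ is the stratum total.
Stratum 1 (2010–2014): n = 5867; a·d/n = 2311·1584/5867 = 623.9345; b·c/n = 250·1722/5867 = 73.3765
Stratum 2 (2015–2019): n = 4595; a·d/n = 2810·824/4595 = 503.9042; b·c/n = 674·287/4595 = 42.0975
OR_MH = (623.9345 + 503.9042) / (73.3765 + 42.0975) = 1127.8388 / 115.4740 = 9.76704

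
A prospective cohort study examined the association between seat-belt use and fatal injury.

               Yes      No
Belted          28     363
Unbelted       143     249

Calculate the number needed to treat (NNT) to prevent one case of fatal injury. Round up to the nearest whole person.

4

Risk in treated group = 28/391 = 0.07161; risk in control = 143/392 = 0.36480.
Absolute risk reduction = 0.36480 − 0.07161 = 0.29318
NNT = 1 / ARR = 1 / 0.29318 = 3.411 → round up → 4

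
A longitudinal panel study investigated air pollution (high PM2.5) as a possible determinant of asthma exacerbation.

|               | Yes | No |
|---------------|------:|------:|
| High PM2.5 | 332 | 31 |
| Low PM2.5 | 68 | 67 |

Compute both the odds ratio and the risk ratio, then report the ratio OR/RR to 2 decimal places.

Cells: a = 332, b = 31, c = 68, d = 67.
OR = (332·67)/(31·68) = 22244/2108 = 10.55218
Risk in exposed = 332/363 = 0.91460; risk in unexposed = 68/135 = 0.50370; RR = 1.81575
OR/RR = 10.55218 / 1.81575 = 5.81147
The outcome is not rare, so the OR lies further from 1 than the RR.

5.81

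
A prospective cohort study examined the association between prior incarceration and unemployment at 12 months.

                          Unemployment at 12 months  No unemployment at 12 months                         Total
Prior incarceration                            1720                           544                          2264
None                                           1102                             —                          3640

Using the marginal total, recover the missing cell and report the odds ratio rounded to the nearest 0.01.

The missing cell is in the unexposed row: 3640 − 1102 = 2538.
So a = 1720, b = 544, c = 1102, d = 2538.
OR = (a·d)/(b·c) = (1720 × 2538) / (544 × 1102) = 4365360 / 599488 = 7.28181

7.28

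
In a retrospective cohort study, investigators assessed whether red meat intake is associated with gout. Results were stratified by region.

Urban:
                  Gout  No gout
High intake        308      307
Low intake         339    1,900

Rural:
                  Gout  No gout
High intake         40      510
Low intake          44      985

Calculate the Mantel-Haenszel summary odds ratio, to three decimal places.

4.538

OR_MH = Σ(aᵢdᵢ/nᵢ) / Σ(bᵢcᵢ/nᵢ), where nᵢ is the stratum total.
Stratum 1 (Urban): n = 2854; a·d/n = 308·1900/2854 = 205.0456; b·c/n = 307·339/2854 = 36.4657
Stratum 2 (Rural): n = 1579; a·d/n = 40·985/1579 = 24.9525; b·c/n = 510·44/1579 = 14.2115
OR_MH = (205.0456 + 24.9525) / (36.4657 + 14.2115) = 229.9981 / 50.6772 = 4.53849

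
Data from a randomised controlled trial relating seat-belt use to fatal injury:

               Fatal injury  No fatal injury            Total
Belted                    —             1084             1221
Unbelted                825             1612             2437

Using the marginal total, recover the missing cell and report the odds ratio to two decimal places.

The missing cell is in the exposed row: 1221 − 1084 = 137.
So a = 137, b = 1084, c = 825, d = 1612.
OR = (a·d)/(b·c) = (137 × 1612) / (1084 × 825) = 220844 / 894300 = 0.24695

0.25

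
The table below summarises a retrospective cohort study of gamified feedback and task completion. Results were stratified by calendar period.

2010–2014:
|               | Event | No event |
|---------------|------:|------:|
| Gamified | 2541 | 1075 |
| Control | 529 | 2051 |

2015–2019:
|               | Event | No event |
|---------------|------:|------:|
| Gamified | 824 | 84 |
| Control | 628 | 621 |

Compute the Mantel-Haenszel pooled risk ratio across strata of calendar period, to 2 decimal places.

RR_MH = Σ(aᵢ·n₀ᵢ/nᵢ) / Σ(cᵢ·n₁ᵢ/nᵢ), with n₁ᵢ = aᵢ+bᵢ (exposed), n₀ᵢ = cᵢ+dᵢ (unexposed), nᵢ = n₁ᵢ+n₀ᵢ.
Stratum 1 (2010–2014): n₁ = 3616, n₀ = 2580, n = 6196; a·n₀/n = 2541·2580/6196 = 1058.0665; c·n₁/n = 529·3616/6196 = 308.7256
Stratum 2 (2015–2019): n₁ = 908, n₀ = 1249, n = 2157; a·n₀/n = 824·1249/2157 = 477.1331; c·n₁/n = 628·908/2157 = 264.3598
RR_MH = (1058.0665 + 477.1331) / (308.7256 + 264.3598) = 1535.1995 / 573.0854 = 2.67883

2.68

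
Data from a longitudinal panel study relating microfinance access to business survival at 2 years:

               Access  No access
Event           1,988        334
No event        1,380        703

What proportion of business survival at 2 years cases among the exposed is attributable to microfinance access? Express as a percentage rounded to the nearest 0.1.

45.4

Reading the table with exposure as columns: a = 1988 (Access, case), b = 1380 (Access, non-case), c = 334 (No access, case), d = 703.
Risk in exposed = 1988/3368 = 0.59026; risk in unexposed = 334/1037 = 0.32208.
RR = 0.59026/0.32208 = 1.83264
AR% = (RR − 1)/RR × 100 = (1.83264 − 1)/1.83264 × 100 = 45.4338%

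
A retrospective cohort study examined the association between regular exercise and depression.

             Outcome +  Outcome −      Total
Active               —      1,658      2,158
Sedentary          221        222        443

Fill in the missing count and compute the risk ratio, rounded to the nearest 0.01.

0.46

The missing cell is in the exposed row: 2158 − 1658 = 500.
So a = 500, b = 1658, c = 221, d = 222.
RR = [a/(a+b)] / [c/(c+d)] = (500/2158) / (221/443) = 0.23170/0.49887 = 0.46444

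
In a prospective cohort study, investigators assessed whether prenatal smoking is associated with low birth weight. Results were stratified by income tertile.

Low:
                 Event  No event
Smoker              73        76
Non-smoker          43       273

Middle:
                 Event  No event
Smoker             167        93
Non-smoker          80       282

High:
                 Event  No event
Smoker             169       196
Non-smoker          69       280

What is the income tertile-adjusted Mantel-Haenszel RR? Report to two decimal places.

RR_MH = Σ(aᵢ·n₀ᵢ/nᵢ) / Σ(cᵢ·n₁ᵢ/nᵢ), with n₁ᵢ = aᵢ+bᵢ (exposed), n₀ᵢ = cᵢ+dᵢ (unexposed), nᵢ = n₁ᵢ+n₀ᵢ.
Stratum 1 (Low): n₁ = 149, n₀ = 316, n = 465; a·n₀/n = 73·316/465 = 49.6086; c·n₁/n = 43·149/465 = 13.7785
Stratum 2 (Middle): n₁ = 260, n₀ = 362, n = 622; a·n₀/n = 167·362/622 = 97.1929; c·n₁/n = 80·260/622 = 33.4405
Stratum 3 (High): n₁ = 365, n₀ = 349, n = 714; a·n₀/n = 169·349/714 = 82.6064; c·n₁/n = 69·365/714 = 35.2731
RR_MH = (49.6086 + 97.1929 + 82.6064) / (13.7785 + 33.4405 + 35.2731) = 229.4080 / 82.4921 = 2.78097

2.78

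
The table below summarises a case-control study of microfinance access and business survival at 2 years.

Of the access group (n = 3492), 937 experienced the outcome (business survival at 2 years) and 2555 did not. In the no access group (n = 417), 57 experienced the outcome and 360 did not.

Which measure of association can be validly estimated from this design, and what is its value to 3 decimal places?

2.316

From the description: a = 937, b = 2555, c = 57, d = 360.
This is a case-control study: participants were sampled on outcome status, so risks in the source population cannot be estimated directly — relative risk is not valid here. The odds ratio is the appropriate measure.
OR = (a·d)/(b·c) = (937 × 360) / (2555 × 57) = 337320 / 145635 = 2.31620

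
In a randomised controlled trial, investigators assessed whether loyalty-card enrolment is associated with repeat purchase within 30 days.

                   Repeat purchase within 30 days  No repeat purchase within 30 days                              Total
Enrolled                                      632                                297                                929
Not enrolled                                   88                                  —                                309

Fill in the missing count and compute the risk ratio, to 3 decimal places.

The missing cell is in the unexposed row: 309 − 88 = 221.
So a = 632, b = 297, c = 88, d = 221.
RR = [a/(a+b)] / [c/(c+d)] = (632/929) / (88/309) = 0.68030/0.28479 = 2.38879

2.389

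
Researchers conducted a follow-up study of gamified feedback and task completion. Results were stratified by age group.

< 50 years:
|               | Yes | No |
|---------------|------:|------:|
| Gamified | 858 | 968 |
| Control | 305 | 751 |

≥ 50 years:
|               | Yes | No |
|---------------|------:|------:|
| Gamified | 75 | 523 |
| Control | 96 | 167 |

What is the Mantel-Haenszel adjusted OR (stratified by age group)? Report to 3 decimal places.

1.481

OR_MH = Σ(aᵢdᵢ/nᵢ) / Σ(bᵢcᵢ/nᵢ), where nᵢ is the stratum total.
Stratum 1 (< 50 years): n = 2882; a·d/n = 858·751/2882 = 223.5802; b·c/n = 968·305/2882 = 102.4427
Stratum 2 (≥ 50 years): n = 861; a·d/n = 75·167/861 = 14.5470; b·c/n = 523·96/861 = 58.3136
OR_MH = (223.5802 + 14.5470) / (102.4427 + 58.3136) = 238.1272 / 160.7563 = 1.48129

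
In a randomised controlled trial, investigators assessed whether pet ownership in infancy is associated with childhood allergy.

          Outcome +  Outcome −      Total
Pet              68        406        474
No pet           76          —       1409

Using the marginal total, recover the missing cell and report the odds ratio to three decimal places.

The missing cell is in the unexposed row: 1409 − 76 = 1333.
So a = 68, b = 406, c = 76, d = 1333.
OR = (a·d)/(b·c) = (68 × 1333) / (406 × 76) = 90644 / 30856 = 2.93765

2.938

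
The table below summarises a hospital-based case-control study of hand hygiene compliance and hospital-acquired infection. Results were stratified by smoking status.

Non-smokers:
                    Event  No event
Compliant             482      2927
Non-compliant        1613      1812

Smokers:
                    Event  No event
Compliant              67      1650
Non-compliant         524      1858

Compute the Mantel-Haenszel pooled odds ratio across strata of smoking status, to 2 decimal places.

OR_MH = Σ(aᵢdᵢ/nᵢ) / Σ(bᵢcᵢ/nᵢ), where nᵢ is the stratum total.
Stratum 1 (Non-smokers): n = 6834; a·d/n = 482·1812/6834 = 127.7998; b·c/n = 2927·1613/6834 = 690.8474
Stratum 2 (Smokers): n = 4099; a·d/n = 67·1858/4099 = 30.3698; b·c/n = 1650·524/4099 = 210.9295
OR_MH = (127.7998 + 30.3698) / (690.8474 + 210.9295) = 158.1697 / 901.7769 = 0.17540

0.18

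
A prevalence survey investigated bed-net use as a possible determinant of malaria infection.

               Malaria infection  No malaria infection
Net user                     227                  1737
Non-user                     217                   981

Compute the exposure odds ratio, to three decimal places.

0.591

Cells: a = 227, b = 1737, c = 217, d = 981.
OR = (a·d)/(b·c) = (227 × 981) / (1737 × 217) = 222687 / 376929 = 0.59079
Exposure is associated with lower odds of malaria infection (OR = 0.59 < 1).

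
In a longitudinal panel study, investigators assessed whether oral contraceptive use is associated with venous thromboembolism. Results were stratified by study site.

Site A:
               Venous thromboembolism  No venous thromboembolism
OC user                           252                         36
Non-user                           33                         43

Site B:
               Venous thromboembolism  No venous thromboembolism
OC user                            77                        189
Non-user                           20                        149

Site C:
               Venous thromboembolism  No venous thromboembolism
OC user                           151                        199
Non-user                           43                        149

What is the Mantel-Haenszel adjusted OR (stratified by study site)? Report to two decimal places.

OR_MH = Σ(aᵢdᵢ/nᵢ) / Σ(bᵢcᵢ/nᵢ), where nᵢ is the stratum total.
Stratum 1 (Site A): n = 364; a·d/n = 252·43/364 = 29.7692; b·c/n = 36·33/364 = 3.2637
Stratum 2 (Site B): n = 435; a·d/n = 77·149/435 = 26.3747; b·c/n = 189·20/435 = 8.6897
Stratum 3 (Site C): n = 542; a·d/n = 151·149/542 = 41.5111; b·c/n = 199·43/542 = 15.7878
OR_MH = (29.7692 + 26.3747 + 41.5111) / (3.2637 + 8.6897 + 15.7878) = 97.6550 / 27.7412 = 3.52021

3.52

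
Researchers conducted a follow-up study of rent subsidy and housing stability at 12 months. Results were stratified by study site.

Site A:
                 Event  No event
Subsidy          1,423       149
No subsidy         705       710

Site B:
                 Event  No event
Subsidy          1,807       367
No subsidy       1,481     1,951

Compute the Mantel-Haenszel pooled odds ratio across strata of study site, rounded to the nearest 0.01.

OR_MH = Σ(aᵢdᵢ/nᵢ) / Σ(bᵢcᵢ/nᵢ), where nᵢ is the stratum total.
Stratum 1 (Site A): n = 2987; a·d/n = 1423·710/2987 = 338.2424; b·c/n = 149·705/2987 = 35.1674
Stratum 2 (Site B): n = 5606; a·d/n = 1807·1951/5606 = 628.8721; b·c/n = 367·1481/5606 = 96.9545
OR_MH = (338.2424 + 628.8721) / (35.1674 + 96.9545) = 967.1145 / 132.1219 = 7.31986

7.32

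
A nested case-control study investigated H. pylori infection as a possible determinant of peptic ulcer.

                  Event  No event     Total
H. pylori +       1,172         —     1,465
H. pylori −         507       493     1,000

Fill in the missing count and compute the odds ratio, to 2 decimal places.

3.89

The missing cell is in the exposed row: 1465 − 1172 = 293.
So a = 1172, b = 293, c = 507, d = 493.
OR = (a·d)/(b·c) = (1172 × 493) / (293 × 507) = 577796 / 148551 = 3.88955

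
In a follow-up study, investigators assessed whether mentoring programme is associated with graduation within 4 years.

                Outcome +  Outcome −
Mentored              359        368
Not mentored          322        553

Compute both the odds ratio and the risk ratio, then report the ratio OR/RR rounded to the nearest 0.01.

Cells: a = 359, b = 368, c = 322, d = 553.
OR = (359·553)/(368·322) = 198527/118496 = 1.67539
Risk in exposed = 359/727 = 0.49381; risk in unexposed = 322/875 = 0.36800; RR = 1.34188
OR/RR = 1.67539 / 1.34188 = 1.24854
The outcome is not rare, so the OR lies further from 1 than the RR.

1.25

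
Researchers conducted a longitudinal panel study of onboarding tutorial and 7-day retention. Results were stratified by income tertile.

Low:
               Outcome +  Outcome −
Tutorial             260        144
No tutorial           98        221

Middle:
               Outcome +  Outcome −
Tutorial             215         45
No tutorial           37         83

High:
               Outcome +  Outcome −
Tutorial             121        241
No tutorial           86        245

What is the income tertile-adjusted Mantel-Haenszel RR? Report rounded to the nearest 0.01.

RR_MH = Σ(aᵢ·n₀ᵢ/nᵢ) / Σ(cᵢ·n₁ᵢ/nᵢ), with n₁ᵢ = aᵢ+bᵢ (exposed), n₀ᵢ = cᵢ+dᵢ (unexposed), nᵢ = n₁ᵢ+n₀ᵢ.
Stratum 1 (Low): n₁ = 404, n₀ = 319, n = 723; a·n₀/n = 260·319/723 = 114.7165; c·n₁/n = 98·404/723 = 54.7607
Stratum 2 (Middle): n₁ = 260, n₀ = 120, n = 380; a·n₀/n = 215·120/380 = 67.8947; c·n₁/n = 37·260/380 = 25.3158
Stratum 3 (High): n₁ = 362, n₀ = 331, n = 693; a·n₀/n = 121·331/693 = 57.7937; c·n₁/n = 86·362/693 = 44.9235
RR_MH = (114.7165 + 67.8947 + 57.7937) / (54.7607 + 25.3158 + 44.9235) = 240.4048 / 125.0000 = 1.92324

1.92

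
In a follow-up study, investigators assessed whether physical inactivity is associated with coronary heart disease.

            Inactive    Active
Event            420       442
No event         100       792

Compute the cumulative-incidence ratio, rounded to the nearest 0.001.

Reading the table with exposure as columns: a = 420 (Inactive, case), b = 100 (Inactive, non-case), c = 442 (Active, case), d = 792.
Risk in exposed = 420/520 = 0.80769; risk in unexposed = 442/1234 = 0.35818.
RR = 0.80769 / 0.35818 = 2.25496
The risk among the exposed is 2.25 times that among the unexposed.

2.255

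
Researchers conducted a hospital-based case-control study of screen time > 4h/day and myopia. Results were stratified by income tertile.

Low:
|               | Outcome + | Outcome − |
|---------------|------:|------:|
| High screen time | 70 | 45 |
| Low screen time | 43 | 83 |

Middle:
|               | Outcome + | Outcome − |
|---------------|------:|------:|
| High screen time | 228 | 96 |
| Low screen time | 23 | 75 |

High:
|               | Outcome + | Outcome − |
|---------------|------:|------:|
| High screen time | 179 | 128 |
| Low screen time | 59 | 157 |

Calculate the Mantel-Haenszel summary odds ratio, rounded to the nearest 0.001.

OR_MH = Σ(aᵢdᵢ/nᵢ) / Σ(bᵢcᵢ/nᵢ), where nᵢ is the stratum total.
Stratum 1 (Low): n = 241; a·d/n = 70·83/241 = 24.1079; b·c/n = 45·43/241 = 8.0290
Stratum 2 (Middle): n = 422; a·d/n = 228·75/422 = 40.5213; b·c/n = 96·23/422 = 5.2322
Stratum 3 (High): n = 523; a·d/n = 179·157/523 = 53.7342; b·c/n = 128·59/523 = 14.4398
OR_MH = (24.1079 + 40.5213 + 53.7342) / (8.0290 + 5.2322 + 14.4398) = 118.3634 / 27.7010 = 4.27289

4.273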